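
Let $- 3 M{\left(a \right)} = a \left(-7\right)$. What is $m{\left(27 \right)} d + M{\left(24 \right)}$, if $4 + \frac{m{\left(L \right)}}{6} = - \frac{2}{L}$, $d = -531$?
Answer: $13036$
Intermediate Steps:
$M{\left(a \right)} = \frac{7 a}{3}$ ($M{\left(a \right)} = - \frac{a \left(-7\right)}{3} = - \frac{\left(-7\right) a}{3} = \frac{7 a}{3}$)
$m{\left(L \right)} = -24 - \frac{12}{L}$ ($m{\left(L \right)} = -24 + 6 \left(- \frac{2}{L}\right) = -24 - \frac{12}{L}$)
$m{\left(27 \right)} d + M{\left(24 \right)} = \left(-24 - \frac{12}{27}\right) \left(-531\right) + \frac{7}{3} \cdot 24 = \left(-24 - \frac{4}{9}\right) \left(-531\right) + 56 = \left(- \frac{220}{9}\right) \left(-531\right) + 56 = 12980 + 56 = 13036$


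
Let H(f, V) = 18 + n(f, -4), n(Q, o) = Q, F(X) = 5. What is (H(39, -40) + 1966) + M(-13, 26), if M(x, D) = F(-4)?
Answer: 2028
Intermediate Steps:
H(f, V) = 18 + f
M(x, D) = 5
(H(39, -40) + 1966) + M(-13, 26) = ((18 + 39) + 1966) + 5 = (57 + 1966) + 5 = 2023 + 5 = 2028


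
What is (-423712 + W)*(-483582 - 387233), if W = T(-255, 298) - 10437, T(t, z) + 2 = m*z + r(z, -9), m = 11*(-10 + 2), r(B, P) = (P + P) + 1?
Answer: 400916259480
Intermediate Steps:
r(B, P) = 1 + 2*P (r(B, P) = 2*P + 1 = 1 + 2*P)
m = -88 (m = 11*(-8) = -88)
T(t, z) = -19 - 88*z (T(t, z) = -2 + (-88*z + (1 + 2*(-9))) = -2 + (-88*z + (1 - 18)) = -2 + (-88*z - 17) = -2 + (-17 - 88*z) = -19 - 88*z)
W = -36680 (W = (-19 - 88*298) - 10437 = (-19 - 26224) - 10437 = -26243 - 10437 = -36680)
(-423712 + W)*(-483582 - 387233) = (-423712 - 36680)*(-483582 - 387233) = -460392*(-870815) = 400916259480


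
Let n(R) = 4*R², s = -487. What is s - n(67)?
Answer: -18443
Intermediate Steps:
s - n(67) = -487 - 4*67² = -487 - 4*4489 = -487 - 1*17956 = -487 - 17956 = -18443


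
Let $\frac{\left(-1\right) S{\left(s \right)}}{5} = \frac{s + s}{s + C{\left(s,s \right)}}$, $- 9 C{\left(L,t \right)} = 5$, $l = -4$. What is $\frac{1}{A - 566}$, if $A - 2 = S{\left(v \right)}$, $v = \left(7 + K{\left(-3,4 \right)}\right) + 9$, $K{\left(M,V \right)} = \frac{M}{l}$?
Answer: $- \frac{583}{334842} \approx -0.0017411$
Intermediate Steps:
$C{\left(L,t \right)} = - \frac{5}{9}$ ($C{\left(L,t \right)} = \left(- \frac{1}{9}\right) 5 = - \frac{5}{9}$)
$K{\left(M,V \right)} = - \frac{M}{4}$ ($K{\left(M,V \right)} = \frac{M}{-4} = M \left(- \frac{1}{4}\right) = - \frac{M}{4}$)
$v = \frac{67}{4}$ ($v = \left(7 - - \frac{3}{4}\right) + 9 = \left(7 + \frac{3}{4}\right) + 9 = \frac{31}{4} + 9 = \frac{67}{4} \approx 16.75$)
$S{\left(s \right)} = - \frac{10 s}{- \frac{5}{9} + s}$ ($S{\left(s \right)} = - 5 \frac{s + s}{s - \frac{5}{9}} = - 5 \frac{2 s}{- \frac{5}{9} + s} = - \frac{10 s}{- \frac{5}{9} + s}$)
$A = - \frac{4864}{583}$ ($A = 2 - \frac{3015}{2 \left(-5 + 9 \cdot \frac{67}{4}\right)} = 2 - \frac{3015}{2 \left(-5 + \frac{603}{4}\right)} = 2 - \frac{3015}{2 \cdot \frac{583}{4}} = 2 - \frac{3015}{2} \cdot \frac{4}{583} = 2 - \frac{6030}{583} = - \frac{4864}{583} \approx -8.343$)
$\frac{1}{A - 566} = \frac{1}{- \frac{4864}{583} - 566} = \frac{1}{- \frac{334842}{583}} = - \frac{583}{334842}$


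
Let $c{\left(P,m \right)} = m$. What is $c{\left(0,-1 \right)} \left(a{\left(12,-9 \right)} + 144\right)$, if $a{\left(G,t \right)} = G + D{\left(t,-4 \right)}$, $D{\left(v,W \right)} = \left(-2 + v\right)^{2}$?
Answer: $-277$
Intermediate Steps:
$a{\left(G,t \right)} = G + \left(-2 + t\right)^{2}$
$c{\left(0,-1 \right)} \left(a{\left(12,-9 \right)} + 144\right) = - (\left(12 + \left(-2 - 9\right)^{2}\right) + 144) = - (\left(12 + \left(-11\right)^{2}\right) + 144) = - (\left(12 + 121\right) + 144) = - (133 + 144) = \left(-1\right) 277 = -277$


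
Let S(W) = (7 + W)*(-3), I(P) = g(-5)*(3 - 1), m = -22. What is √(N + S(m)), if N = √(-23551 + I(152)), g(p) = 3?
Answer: √(45 + I*√23545) ≈ 10.122 + 7.5798*I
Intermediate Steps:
I(P) = 6 (I(P) = 3*(3 - 1) = 3*2 = 6)
S(W) = -21 - 3*W
N = I*√23545 (N = √(-23551 + 6) = √(-23545) = I*√23545 ≈ 153.44*I)
√(N + S(m)) = √(I*√23545 + (-21 - 3*(-22))) = √(I*√23545 + (-21 + 66)) = √(I*√23545 + 45) = √(45 + I*√23545)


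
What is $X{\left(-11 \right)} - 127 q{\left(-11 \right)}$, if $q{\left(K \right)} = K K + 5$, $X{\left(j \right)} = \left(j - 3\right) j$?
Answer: $-15848$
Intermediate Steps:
$X{\left(j \right)} = j \left(-3 + j\right)$ ($X{\left(j \right)} = \left(-3 + j\right) j = j \left(-3 + j\right)$)
$q{\left(K \right)} = 5 + K^{2}$ ($q{\left(K \right)} = K^{2} + 5 = 5 + K^{2}$)
$X{\left(-11 \right)} - 127 q{\left(-11 \right)} = - 11 \left(-3 - 11\right) - 127 \left(5 + \left(-11\right)^{2}\right) = \left(-11\right) \left(-14\right) - 127 \left(5 + 121\right) = 154 - 16002 = -15848$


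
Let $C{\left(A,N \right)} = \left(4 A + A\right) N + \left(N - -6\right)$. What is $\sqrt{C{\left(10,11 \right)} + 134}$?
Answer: $\sqrt{701} \approx 26.476$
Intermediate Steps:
$C{\left(A,N \right)} = 6 + N + 5 A N$ ($C{\left(A,N \right)} = 5 A N + \left(N + 6\right) = 5 A N + \left(6 + N\right) = 6 + N + 5 A N$)
$\sqrt{C{\left(10,11 \right)} + 134} = \sqrt{\left(6 + 11 + 5 \cdot 10 \cdot 11\right) + 134} = \sqrt{\left(6 + 11 + 550\right) + 134} = \sqrt{567 + 134} = \sqrt{701}$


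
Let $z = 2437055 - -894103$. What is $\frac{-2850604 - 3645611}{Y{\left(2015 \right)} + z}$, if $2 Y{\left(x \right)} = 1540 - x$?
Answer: $- \frac{12992430}{6661841} \approx -1.9503$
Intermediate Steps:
$z = 3331158$ ($z = 2437055 + 894103 = 3331158$)
$Y{\left(x \right)} = 770 - \frac{x}{2}$ ($Y{\left(x \right)} = \frac{1540 - x}{2} = 770 - \frac{x}{2}$)
$\frac{-2850604 - 3645611}{Y{\left(2015 \right)} + z} = \frac{-2850604 - 3645611}{\left(770 - \frac{2015}{2}\right) + 3331158} = - \frac{6496215}{\left(770 - \frac{2015}{2}\right) + 3331158} = - \frac{6496215}{- \frac{475}{2} + 3331158} = - \frac{6496215}{\frac{6661841}{2}} = \left(-6496215\right) \frac{2}{6661841} = - \frac{12992430}{6661841}$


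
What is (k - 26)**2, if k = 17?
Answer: 81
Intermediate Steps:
(k - 26)**2 = (17 - 26)**2 = (-9)**2 = 81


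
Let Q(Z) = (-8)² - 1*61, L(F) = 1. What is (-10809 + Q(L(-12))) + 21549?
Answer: 10743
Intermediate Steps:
Q(Z) = 3 (Q(Z) = 64 - 61 = 3)
(-10809 + Q(L(-12))) + 21549 = (-10809 + 3) + 21549 = -10806 + 21549 = 10743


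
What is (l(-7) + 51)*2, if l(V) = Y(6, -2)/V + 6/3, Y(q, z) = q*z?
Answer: 766/7 ≈ 109.43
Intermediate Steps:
l(V) = 2 - 12/V (l(V) = (6*(-2))/V + 6/3 = -12/V + 6*(⅓) = -12/V + 2 = 2 - 12/V)
(l(-7) + 51)*2 = ((2 - 12/(-7)) + 51)*2 = ((2 - 12*(-⅐)) + 51)*2 = ((2 + 12/7) + 51)*2 = (26/7 + 51)*2 = (383/7)*2 = 766/7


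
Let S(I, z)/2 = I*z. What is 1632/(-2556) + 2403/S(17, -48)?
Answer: -244597/115872 ≈ -2.1109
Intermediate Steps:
S(I, z) = 2*I*z (S(I, z) = 2*(I*z) = 2*I*z)
1632/(-2556) + 2403/S(17, -48) = 1632/(-2556) + 2403/((2*17*(-48))) = 1632*(-1/2556) + 2403/(-1632) = -136/213 + 2403*(-1/1632) = -136/213 - 801/544 = -244597/115872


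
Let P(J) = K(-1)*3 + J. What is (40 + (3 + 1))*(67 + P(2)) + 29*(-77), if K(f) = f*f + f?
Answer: 803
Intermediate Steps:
K(f) = f + f² (K(f) = f² + f = f + f²)
P(J) = J (P(J) = -(1 - 1)*3 + J = -1*0*3 + J = 0*3 + J = 0 + J = J)
(40 + (3 + 1))*(67 + P(2)) + 29*(-77) = (40 + (3 + 1))*(67 + 2) + 29*(-77) = (40 + 4)*69 - 2233 = 44*69 - 2233 = 3036 - 2233 = 803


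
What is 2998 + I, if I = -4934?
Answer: -1936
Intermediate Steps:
2998 + I = 2998 - 4934 = -1936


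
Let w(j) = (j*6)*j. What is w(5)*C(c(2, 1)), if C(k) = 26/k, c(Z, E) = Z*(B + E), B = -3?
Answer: -975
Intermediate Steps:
w(j) = 6*j² (w(j) = (6*j)*j = 6*j²)
c(Z, E) = Z*(-3 + E)
w(5)*C(c(2, 1)) = (6*5²)*(26/((2*(-3 + 1)))) = (6*25)*(26/((2*(-2)))) = 150*(26/(-4)) = 150*(26*(-¼)) = 150*(-13/2) = -975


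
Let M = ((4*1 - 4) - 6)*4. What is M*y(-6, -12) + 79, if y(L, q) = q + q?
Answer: 655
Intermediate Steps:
y(L, q) = 2*q
M = -24 (M = ((4 - 4) - 6)*4 = (0 - 6)*4 = -6*4 = -24)
M*y(-6, -12) + 79 = -48*(-12) + 79 = -24*(-24) + 79 = 576 + 79 = 655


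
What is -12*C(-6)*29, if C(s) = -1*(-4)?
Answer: -1392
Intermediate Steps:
C(s) = 4
-12*C(-6)*29 = -12*4*29 = -48*29 = -1392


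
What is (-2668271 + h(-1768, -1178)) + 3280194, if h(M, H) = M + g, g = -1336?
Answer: 608819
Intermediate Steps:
h(M, H) = -1336 + M (h(M, H) = M - 1336 = -1336 + M)
(-2668271 + h(-1768, -1178)) + 3280194 = (-2668271 + (-1336 - 1768)) + 3280194 = (-2668271 - 3104) + 3280194 = -2671375 + 3280194 = 608819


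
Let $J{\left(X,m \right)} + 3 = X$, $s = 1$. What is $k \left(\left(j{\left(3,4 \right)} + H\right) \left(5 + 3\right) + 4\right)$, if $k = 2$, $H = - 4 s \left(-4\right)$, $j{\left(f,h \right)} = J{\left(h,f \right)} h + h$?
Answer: $392$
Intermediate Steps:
$J{\left(X,m \right)} = -3 + X$
$j{\left(f,h \right)} = h + h \left(-3 + h\right)$ ($j{\left(f,h \right)} = \left(-3 + h\right) h + h = h \left(-3 + h\right) + h = h + h \left(-3 + h\right)$)
$H = 16$ ($H = \left(-4\right) 1 \left(-4\right) = \left(-4\right) \left(-4\right) = 16$)
$k \left(\left(j{\left(3,4 \right)} + H\right) \left(5 + 3\right) + 4\right) = 2 \left(\left(4 \left(-2 + 4\right) + 16\right) \left(5 + 3\right) + 4\right) = 2 \left(\left(4 \cdot 2 + 16\right) 8 + 4\right) = 2 \left(\left(8 + 16\right) 8 + 4\right) = 2 \left(24 \cdot 8 + 4\right) = 2 \left(192 + 4\right) = 2 \cdot 196 = 392$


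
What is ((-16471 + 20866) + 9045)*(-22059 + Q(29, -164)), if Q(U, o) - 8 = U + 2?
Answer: -295948800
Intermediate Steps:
Q(U, o) = 10 + U (Q(U, o) = 8 + (U + 2) = 8 + (2 + U) = 10 + U)
((-16471 + 20866) + 9045)*(-22059 + Q(29, -164)) = ((-16471 + 20866) + 9045)*(-22059 + (10 + 29)) = (4395 + 9045)*(-22059 + 39) = 13440*(-22020) = -295948800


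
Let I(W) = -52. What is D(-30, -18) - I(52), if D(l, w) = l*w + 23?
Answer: 615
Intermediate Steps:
D(l, w) = 23 + l*w
D(-30, -18) - I(52) = (23 - 30*(-18)) - 1*(-52) = (23 + 540) + 52 = 563 + 52 = 615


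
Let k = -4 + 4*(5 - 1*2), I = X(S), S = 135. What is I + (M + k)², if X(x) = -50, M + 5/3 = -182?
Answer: 277279/9 ≈ 30809.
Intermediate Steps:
M = -551/3 (M = -5/3 - 182 = -551/3 ≈ -183.67)
I = -50
k = 8 (k = -4 + 4*(5 - 2) = -4 + 4*3 = -4 + 12 = 8)
I + (M + k)² = -50 + (-551/3 + 8)² = -50 + (-527/3)² = -50 + 277729/9 = 277279/9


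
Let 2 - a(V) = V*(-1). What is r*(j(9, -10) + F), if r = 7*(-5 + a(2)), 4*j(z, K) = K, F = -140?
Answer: 1995/2 ≈ 997.50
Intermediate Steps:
j(z, K) = K/4
a(V) = 2 + V (a(V) = 2 - V*(-1) = 2 - (-1)*V = 2 + V)
r = -7 (r = 7*(-5 + (2 + 2)) = 7*(-5 + 4) = 7*(-1) = -7)
r*(j(9, -10) + F) = -7*((¼)*(-10) - 140) = -7*(-5/2 - 140) = -7*(-285/2) = 1995/2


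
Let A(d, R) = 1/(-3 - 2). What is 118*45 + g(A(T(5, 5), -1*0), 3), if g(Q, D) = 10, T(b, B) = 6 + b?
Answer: 5320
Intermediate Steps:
A(d, R) = -1/5 (A(d, R) = 1/(-5) = -1/5)
118*45 + g(A(T(5, 5), -1*0), 3) = 118*45 + 10 = 5310 + 10 = 5320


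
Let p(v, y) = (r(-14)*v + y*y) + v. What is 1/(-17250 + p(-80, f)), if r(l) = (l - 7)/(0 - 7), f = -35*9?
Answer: 1/81655 ≈ 1.2247e-5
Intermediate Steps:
f = -315
r(l) = 1 - l/7 (r(l) = (-7 + l)/(-7) = (-7 + l)*(-⅐) = 1 - l/7)
p(v, y) = y² + 4*v (p(v, y) = ((1 - ⅐*(-14))*v + y*y) + v = ((1 + 2)*v + y²) + v = (3*v + y²) + v = (y² + 3*v) + v = y² + 4*v)
1/(-17250 + p(-80, f)) = 1/(-17250 + ((-315)² + 4*(-80))) = 1/(-17250 + (99225 - 320)) = 1/(-17250 + 98905) = 1/81655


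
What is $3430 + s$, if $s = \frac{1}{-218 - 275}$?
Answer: $\frac{1690989}{493} \approx 3430.0$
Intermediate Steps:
$s = - \frac{1}{493}$ ($s = \frac{1}{-493} = - \frac{1}{493} \approx -0.0020284$)
$3430 + s = 3430 - \frac{1}{493} = \frac{1690989}{493}$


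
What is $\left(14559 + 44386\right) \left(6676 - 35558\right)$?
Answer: $-1702449490$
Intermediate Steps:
$\left(14559 + 44386\right) \left(6676 - 35558\right) = 58945 \left(-28882\right) = -1702449490$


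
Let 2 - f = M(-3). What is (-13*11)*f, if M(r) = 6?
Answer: 572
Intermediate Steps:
f = -4 (f = 2 - 1*6 = 2 - 6 = -4)
(-13*11)*f = -13*11*(-4) = -143*(-4) = 572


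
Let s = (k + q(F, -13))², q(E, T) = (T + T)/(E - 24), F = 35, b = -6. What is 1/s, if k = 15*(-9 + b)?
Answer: 121/6255001 ≈ 1.9345e-5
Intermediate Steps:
k = -225 (k = 15*(-9 - 6) = 15*(-15) = -225)
q(E, T) = 2*T/(-24 + E) (q(E, T) = (2*T)/(-24 + E) = 2*T/(-24 + E))
s = 6255001/121 (s = (-225 + 2*(-13)/(-24 + 35))² = (-225 + 2*(-13)/11)² = (-225 + 2*(-13)*(1/11))² = (-225 - 26/11)² = (-2501/11)² = 6255001/121 ≈ 51694.)
1/s = 1/(6255001/121) = 121/6255001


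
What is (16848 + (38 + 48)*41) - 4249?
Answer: 16125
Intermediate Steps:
(16848 + (38 + 48)*41) - 4249 = (16848 + 86*41) - 4249 = (16848 + 3526) - 4249 = 20374 - 4249 = 16125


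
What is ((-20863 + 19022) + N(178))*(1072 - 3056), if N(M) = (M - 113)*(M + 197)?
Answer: -44707456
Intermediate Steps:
N(M) = (-113 + M)*(197 + M)
((-20863 + 19022) + N(178))*(1072 - 3056) = ((-20863 + 19022) + (-22261 + 178**2 + 84*178))*(1072 - 3056) = (-1841 + (-22261 + 31684 + 14952))*(-1984) = (-1841 + 24375)*(-1984) = 22534*(-1984) = -44707456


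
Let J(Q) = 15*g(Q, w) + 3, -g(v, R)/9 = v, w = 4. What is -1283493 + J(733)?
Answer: -1382445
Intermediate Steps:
g(v, R) = -9*v
J(Q) = 3 - 135*Q (J(Q) = 15*(-9*Q) + 3 = -135*Q + 3 = 3 - 135*Q)
-1283493 + J(733) = -1283493 + (3 - 135*733) = -1283493 + (3 - 98955) = -1283493 - 98952 = -1382445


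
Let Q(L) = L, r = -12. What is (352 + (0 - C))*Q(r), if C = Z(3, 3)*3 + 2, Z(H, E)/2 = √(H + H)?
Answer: -4200 + 72*√6 ≈ -4023.6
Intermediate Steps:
Z(H, E) = 2*√2*√H (Z(H, E) = 2*√(H + H) = 2*√(2*H) = 2*(√2*√H) = 2*√2*√H)
C = 2 + 6*√6 (C = (2*√2*√3)*3 + 2 = (2*√6)*3 + 2 = 6*√6 + 2 = 2 + 6*√6 ≈ 16.697)
(352 + (0 - C))*Q(r) = (352 + (0 - (2 + 6*√6)))*(-12) = (352 + (0 + (-2 - 6*√6)))*(-12) = (352 + (-2 - 6*√6))*(-12) = (350 - 6*√6)*(-12) = -4200 + 72*√6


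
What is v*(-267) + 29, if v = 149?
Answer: -39754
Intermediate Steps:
v*(-267) + 29 = 149*(-267) + 29 = -39783 + 29 = -39754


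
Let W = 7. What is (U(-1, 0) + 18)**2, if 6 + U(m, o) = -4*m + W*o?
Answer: 256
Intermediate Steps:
U(m, o) = -6 - 4*m + 7*o (U(m, o) = -6 + (-4*m + 7*o) = -6 - 4*m + 7*o)
(U(-1, 0) + 18)**2 = ((-6 - 4*(-1) + 7*0) + 18)**2 = ((-6 + 4 + 0) + 18)**2 = (-2 + 18)**2 = 16**2 = 256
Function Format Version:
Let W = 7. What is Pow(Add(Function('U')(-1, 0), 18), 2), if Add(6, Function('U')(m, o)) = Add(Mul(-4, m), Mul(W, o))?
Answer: 256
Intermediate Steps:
Function('U')(m, o) = Add(-6, Mul(-4, m), Mul(7, o)) (Function('U')(m, o) = Add(-6, Add(Mul(-4, m), Mul(7, o))) = Add(-6, Mul(-4, m), Mul(7, o)))
Pow(Add(Function('U')(-1, 0), 18), 2) = Pow(Add(Add(-6, Mul(-4, -1), Mul(7, 0)), 18), 2) = Pow(Add(Add(-6, 4, 0), 18), 2) = Pow(Add(-2, 18), 2) = Pow(16, 2) = 256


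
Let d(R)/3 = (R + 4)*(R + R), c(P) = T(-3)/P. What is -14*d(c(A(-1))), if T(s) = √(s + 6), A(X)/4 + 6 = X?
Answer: -9/28 + 12*√3 ≈ 20.463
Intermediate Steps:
A(X) = -24 + 4*X
T(s) = √(6 + s)
c(P) = √3/P (c(P) = √(6 - 3)/P = √3/P)
d(R) = 6*R*(4 + R) (d(R) = 3*((R + 4)*(R + R)) = 3*((4 + R)*(2*R)) = 3*(2*R*(4 + R)) = 6*R*(4 + R))
-14*d(c(A(-1))) = -84*√3/(-24 + 4*(-1))*(4 + √3/(-24 + 4*(-1))) = -84*√3/(-24 - 4)*(4 + √3/(-24 - 4)) = -84*√3/(-28)*(4 + √3/(-28)) = -84*√3*(-1/28)*(4 + √3*(-1/28)) = -84*(-√3/28)*(4 - √3/28) = -(-3)*√3*(4 - √3/28) = 3*√3*(4 - √3/28)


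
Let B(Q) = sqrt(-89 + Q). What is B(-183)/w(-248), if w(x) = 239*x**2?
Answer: I*sqrt(17)/3674864 ≈ 1.122e-6*I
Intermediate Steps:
B(-183)/w(-248) = sqrt(-89 - 183)/((239*(-248)**2)) = sqrt(-272)/((239*61504)) = (4*I*sqrt(17))/14699456 = (4*I*sqrt(17))*(1/14699456) = I*sqrt(17)/3674864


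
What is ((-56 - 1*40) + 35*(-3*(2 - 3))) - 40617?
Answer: -40608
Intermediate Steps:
((-56 - 1*40) + 35*(-3*(2 - 3))) - 40617 = ((-56 - 40) + 35*(-3*(-1))) - 40617 = (-96 + 35*3) - 40617 = (-96 + 105) - 40617 = 9 - 40617 = -40608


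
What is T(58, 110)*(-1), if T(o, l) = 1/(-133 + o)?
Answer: 1/75 ≈ 0.013333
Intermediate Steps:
T(58, 110)*(-1) = -1/(-133 + 58) = -1/(-75) = -1/75*(-1) = 1/75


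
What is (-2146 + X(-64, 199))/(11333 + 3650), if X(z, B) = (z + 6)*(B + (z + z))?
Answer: -6264/14983 ≈ -0.41807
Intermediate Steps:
X(z, B) = (6 + z)*(B + 2*z)
(-2146 + X(-64, 199))/(11333 + 3650) = (-2146 + (2*(-64)**2 + 6*199 + 12*(-64) + 199*(-64)))/(11333 + 3650) = (-2146 + (2*4096 + 1194 - 768 - 12736))/14983 = (-2146 + (8192 + 1194 - 768 - 12736))*(1/14983) = (-2146 - 4118)*(1/14983) = -6264*1/14983 = -6264/14983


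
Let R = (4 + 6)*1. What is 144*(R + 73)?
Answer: 11952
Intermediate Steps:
R = 10 (R = 10*1 = 10)
144*(R + 73) = 144*(10 + 73) = 144*83 = 11952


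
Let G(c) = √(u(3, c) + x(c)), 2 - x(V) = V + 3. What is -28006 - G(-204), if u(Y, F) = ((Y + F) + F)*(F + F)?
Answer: -28006 - √165443 ≈ -28413.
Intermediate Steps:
x(V) = -1 - V (x(V) = 2 - (V + 3) = 2 - (3 + V) = 2 + (-3 - V) = -1 - V)
u(Y, F) = 2*F*(Y + 2*F) (u(Y, F) = ((F + Y) + F)*(2*F) = (Y + 2*F)*(2*F) = 2*F*(Y + 2*F))
G(c) = √(-1 - c + 2*c*(3 + 2*c)) (G(c) = √(2*c*(3 + 2*c) + (-1 - c)) = √(-1 - c + 2*c*(3 + 2*c)))
-28006 - G(-204) = -28006 - √(-1 + 4*(-204)² + 5*(-204)) = -28006 - √(-1 + 4*41616 - 1020) = -28006 - √(-1 + 166464 - 1020) = -28006 - √165443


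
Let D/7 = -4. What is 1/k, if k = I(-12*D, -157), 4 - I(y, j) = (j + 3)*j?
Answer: -1/24174 ≈ -4.1367e-5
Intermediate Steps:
D = -28 (D = 7*(-4) = -28)
I(y, j) = 4 - j*(3 + j) (I(y, j) = 4 - (j + 3)*j = 4 - (3 + j)*j = 4 - j*(3 + j))
k = -24174 (k = 4 - 1*(-157)**2 - 3*(-157) = 4 - 1*24649 + 471 = 4 - 24649 + 471 = -24174)
1/k = 1/(-24174) = -1/24174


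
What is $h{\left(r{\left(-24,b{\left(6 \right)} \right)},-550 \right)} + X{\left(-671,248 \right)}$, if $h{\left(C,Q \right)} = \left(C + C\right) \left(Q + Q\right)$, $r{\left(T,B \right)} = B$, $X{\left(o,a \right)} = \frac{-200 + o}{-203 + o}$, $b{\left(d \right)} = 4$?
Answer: $- \frac{7690329}{874} \approx -8799.0$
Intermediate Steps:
$X{\left(o,a \right)} = \frac{-200 + o}{-203 + o}$
$h{\left(C,Q \right)} = 4 C Q$ ($h{\left(C,Q \right)} = 2 C 2 Q = 4 C Q$)
$h{\left(r{\left(-24,b{\left(6 \right)} \right)},-550 \right)} + X{\left(-671,248 \right)} = 4 \cdot 4 \left(-550\right) + \frac{-200 - 671}{-203 - 671} = -8800 + \frac{1}{-874} \left(-871\right) = -8800 - - \frac{871}{874} = -8800 + \frac{871}{874} = - \frac{7690329}{874}$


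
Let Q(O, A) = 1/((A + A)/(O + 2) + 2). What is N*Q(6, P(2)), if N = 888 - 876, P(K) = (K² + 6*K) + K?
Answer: 24/13 ≈ 1.8462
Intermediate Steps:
P(K) = K² + 7*K
N = 12
Q(O, A) = 1/(2 + 2*A/(2 + O)) (Q(O, A) = 1/((2*A)/(2 + O) + 2) = 1/(2*A/(2 + O) + 2) = 1/(2 + 2*A/(2 + O)))
N*Q(6, P(2)) = 12*((1 + (½)*6)/(2 + 2*(7 + 2) + 6)) = 12*((1 + 3)/(2 + 2*9 + 6)) = 12*(4/(2 + 18 + 6)) = 12*(4/26) = 12*((1/26)*4) = 12*(2/13) = 24/13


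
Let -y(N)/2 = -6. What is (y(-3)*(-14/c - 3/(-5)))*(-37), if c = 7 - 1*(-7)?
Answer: 888/5 ≈ 177.60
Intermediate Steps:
c = 14 (c = 7 + 7 = 14)
y(N) = 12 (y(N) = -2*(-6) = 12)
(y(-3)*(-14/c - 3/(-5)))*(-37) = (12*(-14/14 - 3/(-5)))*(-37) = (12*(-14*1/14 - 3*(-⅕)))*(-37) = (12*(-1 + ⅗))*(-37) = (12*(-⅖))*(-37) = -24/5*(-37) = 888/5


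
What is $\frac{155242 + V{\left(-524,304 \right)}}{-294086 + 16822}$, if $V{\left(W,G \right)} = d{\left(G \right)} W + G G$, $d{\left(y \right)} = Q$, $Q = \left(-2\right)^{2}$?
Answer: $- \frac{122781}{138632} \approx -0.88566$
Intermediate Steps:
$Q = 4$
$d{\left(y \right)} = 4$
$V{\left(W,G \right)} = G^{2} + 4 W$ ($V{\left(W,G \right)} = 4 W + G G = 4 W + G^{2} = G^{2} + 4 W$)
$\frac{155242 + V{\left(-524,304 \right)}}{-294086 + 16822} = \frac{155242 + \left(304^{2} + 4 \left(-524\right)\right)}{-294086 + 16822} = \frac{155242 + \left(92416 - 2096\right)}{-277264} = \left(155242 + 90320\right) \left(- \frac{1}{277264}\right) = 245562 \left(- \frac{1}{277264}\right) = - \frac{122781}{138632}$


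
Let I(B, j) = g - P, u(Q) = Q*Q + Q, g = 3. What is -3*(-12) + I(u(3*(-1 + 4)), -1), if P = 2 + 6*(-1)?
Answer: 43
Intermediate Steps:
P = -4 (P = 2 - 6 = -4)
u(Q) = Q + Q² (u(Q) = Q² + Q = Q + Q²)
I(B, j) = 7 (I(B, j) = 3 - 1*(-4) = 3 + 4 = 7)
-3*(-12) + I(u(3*(-1 + 4)), -1) = -3*(-12) + 7 = 36 + 7 = 43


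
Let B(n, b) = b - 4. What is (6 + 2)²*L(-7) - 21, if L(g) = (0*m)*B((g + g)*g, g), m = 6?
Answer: -21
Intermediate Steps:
B(n, b) = -4 + b
L(g) = 0 (L(g) = (0*6)*(-4 + g) = 0*(-4 + g) = 0)
(6 + 2)²*L(-7) - 21 = (6 + 2)²*0 - 21 = 8²*0 - 21 = 64*0 - 21 = 0 - 21 = -21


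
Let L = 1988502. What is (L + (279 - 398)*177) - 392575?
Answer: 1574864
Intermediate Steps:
(L + (279 - 398)*177) - 392575 = (1988502 + (279 - 398)*177) - 392575 = (1988502 - 119*177) - 392575 = (1988502 - 21063) - 392575 = 1967439 - 392575 = 1574864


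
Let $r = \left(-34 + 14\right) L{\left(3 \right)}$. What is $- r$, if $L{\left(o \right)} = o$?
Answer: $60$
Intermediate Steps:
$r = -60$ ($r = \left(-34 + 14\right) 3 = \left(-20\right) 3 = -60$)
$- r = \left(-1\right) \left(-60\right) = 60$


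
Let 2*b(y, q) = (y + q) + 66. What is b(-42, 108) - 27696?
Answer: -27630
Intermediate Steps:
b(y, q) = 33 + q/2 + y/2 (b(y, q) = ((y + q) + 66)/2 = ((q + y) + 66)/2 = (66 + q + y)/2 = 33 + q/2 + y/2)
b(-42, 108) - 27696 = (33 + (1/2)*108 + (1/2)*(-42)) - 27696 = (33 + 54 - 21) - 27696 = 66 - 27696 = -27630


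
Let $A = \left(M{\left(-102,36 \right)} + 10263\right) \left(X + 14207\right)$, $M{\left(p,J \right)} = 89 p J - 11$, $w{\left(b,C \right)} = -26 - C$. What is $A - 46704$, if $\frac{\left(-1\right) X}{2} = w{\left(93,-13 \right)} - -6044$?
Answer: $-679059324$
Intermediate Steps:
$X = -12062$ ($X = - 2 \left(\left(-26 - -13\right) - -6044\right) = - 2 \left(\left(-26 + 13\right) + 6044\right) = - 2 \left(-13 + 6044\right) = \left(-2\right) 6031 = -12062$)
$M{\left(p,J \right)} = -11 + 89 J p$ ($M{\left(p,J \right)} = 89 J p - 11 = -11 + 89 J p$)
$A = -679012620$ ($A = \left(\left(-11 + 89 \cdot 36 \left(-102\right)\right) + 10263\right) \left(-12062 + 14207\right) = \left(\left(-11 - 326808\right) + 10263\right) 2145 = \left(-326819 + 10263\right) 2145 = \left(-316556\right) 2145 = -679012620$)
$A - 46704 = -679012620 - 46704 = -679059324$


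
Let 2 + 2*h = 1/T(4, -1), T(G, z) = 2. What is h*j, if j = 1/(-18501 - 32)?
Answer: 3/74132 ≈ 4.0468e-5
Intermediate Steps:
j = -1/18533 (j = 1/(-18533) = -1/18533 ≈ -5.3958e-5)
h = -¾ (h = -1 + (½)/2 = -1 + (½)*(½) = -1 + ¼ = -¾ ≈ -0.75000)
h*j = -¾*(-1/18533) = 3/74132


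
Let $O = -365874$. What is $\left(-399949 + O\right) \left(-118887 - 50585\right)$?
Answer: $129785555456$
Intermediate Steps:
$\left(-399949 + O\right) \left(-118887 - 50585\right) = \left(-399949 - 365874\right) \left(-118887 - 50585\right) = \left(-765823\right) \left(-169472\right) = 129785555456$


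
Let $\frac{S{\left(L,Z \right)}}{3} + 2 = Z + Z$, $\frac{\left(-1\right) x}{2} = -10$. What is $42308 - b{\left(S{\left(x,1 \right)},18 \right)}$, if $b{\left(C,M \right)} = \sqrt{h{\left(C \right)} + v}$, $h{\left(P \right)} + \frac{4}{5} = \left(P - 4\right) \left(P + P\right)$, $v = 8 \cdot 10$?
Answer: $42308 - \frac{6 \sqrt{55}}{5} \approx 42299.0$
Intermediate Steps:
$x = 20$ ($x = \left(-2\right) \left(-10\right) = 20$)
$S{\left(L,Z \right)} = -6 + 6 Z$ ($S{\left(L,Z \right)} = -6 + 3 \left(Z + Z\right) = -6 + 3 \cdot 2 Z = -6 + 6 Z$)
$v = 80$
$h{\left(P \right)} = - \frac{4}{5} + 2 P \left(-4 + P\right)$ ($h{\left(P \right)} = - \frac{4}{5} + \left(P - 4\right) \left(P + P\right) = - \frac{4}{5} + \left(-4 + P\right) 2 P = - \frac{4}{5} + 2 P \left(-4 + P\right)$)
$b{\left(C,M \right)} = \sqrt{\frac{396}{5} - 8 C + 2 C^{2}}$ ($b{\left(C,M \right)} = \sqrt{\left(- \frac{4}{5} - 8 C + 2 C^{2}\right) + 80} = \sqrt{\frac{396}{5} - 8 C + 2 C^{2}}$)
$42308 - b{\left(S{\left(x,1 \right)},18 \right)} = 42308 - \frac{\sqrt{1980 - 200 \left(-6 + 6 \cdot 1\right) + 50 \left(-6 + 6 \cdot 1\right)^{2}}}{5} = 42308 - \frac{\sqrt{1980 - 200 \left(-6 + 6\right) + 50 \left(-6 + 6\right)^{2}}}{5} = 42308 - \frac{\sqrt{1980 - 0 + 50 \cdot 0^{2}}}{5} = 42308 - \frac{\sqrt{1980 + 0 + 50 \cdot 0}}{5} = 42308 - \frac{\sqrt{1980 + 0 + 0}}{5} = 42308 - \frac{\sqrt{1980}}{5} = 42308 - \frac{6 \sqrt{55}}{5}$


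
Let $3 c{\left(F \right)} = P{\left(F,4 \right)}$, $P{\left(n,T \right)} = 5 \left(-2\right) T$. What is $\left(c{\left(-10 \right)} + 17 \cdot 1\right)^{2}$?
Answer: $\frac{121}{9} \approx 13.444$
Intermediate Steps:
$P{\left(n,T \right)} = - 10 T$
$c{\left(F \right)} = - \frac{40}{3}$ ($c{\left(F \right)} = \frac{\left(-10\right) 4}{3} = \frac{1}{3} \left(-40\right) = - \frac{40}{3}$)
$\left(c{\left(-10 \right)} + 17 \cdot 1\right)^{2} = \left(- \frac{40}{3} + 17 \cdot 1\right)^{2} = \left(- \frac{40}{3} + 17\right)^{2} = \left(\frac{11}{3}\right)^{2} = \frac{121}{9}$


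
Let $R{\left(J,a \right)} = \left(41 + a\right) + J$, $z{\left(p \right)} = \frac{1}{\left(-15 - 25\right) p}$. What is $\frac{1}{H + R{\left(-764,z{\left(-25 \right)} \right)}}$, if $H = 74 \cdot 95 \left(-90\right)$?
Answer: $- \frac{1000}{633422999} \approx -1.5787 \cdot 10^{-6}$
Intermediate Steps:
$H = -632700$ ($H = 7030 \left(-90\right) = -632700$)
$z{\left(p \right)} = - \frac{1}{40 p}$ ($z{\left(p \right)} = \frac{1}{\left(-40\right) p} = - \frac{1}{40 p}$)
$R{\left(J,a \right)} = 41 + J + a$
$\frac{1}{H + R{\left(-764,z{\left(-25 \right)} \right)}} = \frac{1}{-632700 - \left(723 - \frac{1}{1000}\right)} = \frac{1}{-632700 - \frac{722999}{1000}} = \frac{1}{- \frac{633422999}{1000}} = - \frac{1000}{633422999}$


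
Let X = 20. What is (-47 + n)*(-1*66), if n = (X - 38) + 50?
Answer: 990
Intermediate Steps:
n = 32 (n = (20 - 38) + 50 = -18 + 50 = 32)
(-47 + n)*(-1*66) = (-47 + 32)*(-1*66) = -15*(-66) = 990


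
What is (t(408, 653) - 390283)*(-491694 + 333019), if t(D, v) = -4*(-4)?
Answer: 61925616225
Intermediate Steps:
t(D, v) = 16
(t(408, 653) - 390283)*(-491694 + 333019) = (16 - 390283)*(-491694 + 333019) = -390267*(-158675) = 61925616225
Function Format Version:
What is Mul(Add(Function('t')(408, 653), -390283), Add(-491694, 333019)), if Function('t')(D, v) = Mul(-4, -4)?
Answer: 61925616225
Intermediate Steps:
Function('t')(D, v) = 16
Mul(Add(Function('t')(408, 653), -390283), Add(-491694, 333019)) = Mul(Add(16, -390283), Add(-491694, 333019)) = Mul(-390267, -158675) = 61925616225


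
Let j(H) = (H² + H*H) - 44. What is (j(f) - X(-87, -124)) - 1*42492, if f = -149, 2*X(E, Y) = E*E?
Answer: -3837/2 ≈ -1918.5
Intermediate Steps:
X(E, Y) = E²/2 (X(E, Y) = (E*E)/2 = E²/2)
j(H) = -44 + 2*H² (j(H) = (H² + H²) - 44 = 2*H² - 44 = -44 + 2*H²)
(j(f) - X(-87, -124)) - 1*42492 = ((-44 + 2*(-149)²) - (-87)²/2) - 1*42492 = ((-44 + 2*22201) - 7569/2) - 42492 = ((-44 + 44402) - 1*7569/2) - 42492 = (44358 - 7569/2) - 42492 = 81147/2 - 42492 = -3837/2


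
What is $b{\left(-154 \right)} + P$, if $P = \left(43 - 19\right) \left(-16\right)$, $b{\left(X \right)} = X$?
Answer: $-538$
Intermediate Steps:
$P = -384$ ($P = 24 \left(-16\right) = -384$)
$b{\left(-154 \right)} + P = -154 - 384 = -538$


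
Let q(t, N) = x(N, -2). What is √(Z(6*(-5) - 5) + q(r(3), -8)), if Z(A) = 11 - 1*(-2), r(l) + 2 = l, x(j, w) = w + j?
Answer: √3 ≈ 1.7320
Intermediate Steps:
x(j, w) = j + w
r(l) = -2 + l
q(t, N) = -2 + N (q(t, N) = N - 2 = -2 + N)
Z(A) = 13 (Z(A) = 11 + 2 = 13)
√(Z(6*(-5) - 5) + q(r(3), -8)) = √(13 + (-2 - 8)) = √(13 - 10) = √3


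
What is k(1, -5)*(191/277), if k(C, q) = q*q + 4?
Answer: 5539/277 ≈ 19.996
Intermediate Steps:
k(C, q) = 4 + q**2 (k(C, q) = q**2 + 4 = 4 + q**2)
k(1, -5)*(191/277) = (4 + (-5)**2)*(191/277) = (4 + 25)*(191*(1/277)) = 29*(191/277) = 5539/277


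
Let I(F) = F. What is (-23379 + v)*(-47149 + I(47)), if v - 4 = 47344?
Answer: -1128987838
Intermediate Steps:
v = 47348 (v = 4 + 47344 = 47348)
(-23379 + v)*(-47149 + I(47)) = (-23379 + 47348)*(-47149 + 47) = 23969*(-47102) = -1128987838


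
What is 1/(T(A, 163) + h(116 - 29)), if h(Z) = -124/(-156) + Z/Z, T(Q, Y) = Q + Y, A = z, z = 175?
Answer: 39/13252 ≈ 0.0029430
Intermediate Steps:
A = 175
h(Z) = 70/39 (h(Z) = -124*(-1/156) + 1 = 31/39 + 1 = 70/39)
1/(T(A, 163) + h(116 - 29)) = 1/((175 + 163) + 70/39) = 1/(338 + 70/39) = 1/(13252/39) = 39/13252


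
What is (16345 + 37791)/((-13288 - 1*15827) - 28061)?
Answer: -6767/7147 ≈ -0.94683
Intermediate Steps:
(16345 + 37791)/((-13288 - 1*15827) - 28061) = 54136/((-13288 - 15827) - 28061) = 54136/(-29115 - 28061) = 54136/(-57176) = 54136*(-1/57176) = -6767/7147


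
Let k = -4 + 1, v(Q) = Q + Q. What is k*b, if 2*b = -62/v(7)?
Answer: 93/14 ≈ 6.6429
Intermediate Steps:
v(Q) = 2*Q
k = -3
b = -31/14 (b = (-62/(2*7))/2 = (-62/14)/2 = (-62*1/14)/2 = (½)*(-31/7) = -31/14 ≈ -2.2143)
k*b = -3*(-31/14) = 93/14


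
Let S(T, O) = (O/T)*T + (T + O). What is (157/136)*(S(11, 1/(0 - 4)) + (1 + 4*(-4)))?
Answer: -1413/272 ≈ -5.1949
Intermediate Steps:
S(T, O) = T + 2*O (S(T, O) = O + (O + T) = T + 2*O)
(157/136)*(S(11, 1/(0 - 4)) + (1 + 4*(-4))) = (157/136)*((11 + 2/(0 - 4)) + (1 + 4*(-4))) = (157*(1/136))*((11 + 2/(-4)) + (1 - 16)) = 157*((11 + 2*(-¼)) - 15)/136 = 157*((11 - ½) - 15)/136 = 157*(21/2 - 15)/136 = (157/136)*(-9/2) = -1413/272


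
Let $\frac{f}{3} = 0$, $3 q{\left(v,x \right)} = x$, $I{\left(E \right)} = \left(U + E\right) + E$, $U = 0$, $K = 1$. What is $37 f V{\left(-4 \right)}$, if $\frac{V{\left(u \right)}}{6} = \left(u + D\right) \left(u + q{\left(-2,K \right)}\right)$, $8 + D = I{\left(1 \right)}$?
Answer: $0$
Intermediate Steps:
$I{\left(E \right)} = 2 E$ ($I{\left(E \right)} = \left(0 + E\right) + E = E + E = 2 E$)
$q{\left(v,x \right)} = \frac{x}{3}$
$D = -6$ ($D = -8 + 2 \cdot 1 = -8 + 2 = -6$)
$f = 0$ ($f = 3 \cdot 0 = 0$)
$V{\left(u \right)} = 6 \left(-6 + u\right) \left(\frac{1}{3} + u\right)$ ($V{\left(u \right)} = 6 \left(u - 6\right) \left(u + \frac{1}{3} \cdot 1\right) = 6 \left(-6 + u\right) \left(u + \frac{1}{3}\right) = 6 \left(-6 + u\right) \left(\frac{1}{3} + u\right)$)
$37 f V{\left(-4 \right)} = 37 \cdot 0 \left(-12 - -136 + 6 \left(-4\right)^{2}\right) = 0 \left(-12 + 136 + 6 \cdot 16\right) = 0 \left(-12 + 136 + 96\right) = 0 \cdot 220 = 0$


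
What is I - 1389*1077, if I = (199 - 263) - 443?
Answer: -1496460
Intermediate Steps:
I = -507 (I = -64 - 443 = -507)
I - 1389*1077 = -507 - 1389*1077 = -507 - 1495953 = -1496460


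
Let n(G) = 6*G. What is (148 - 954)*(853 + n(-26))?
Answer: -561782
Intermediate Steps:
(148 - 954)*(853 + n(-26)) = (148 - 954)*(853 + 6*(-26)) = -806*(853 - 156) = -806*697 = -561782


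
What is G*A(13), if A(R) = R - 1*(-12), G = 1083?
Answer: 27075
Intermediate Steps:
A(R) = 12 + R (A(R) = R + 12 = 12 + R)
G*A(13) = 1083*(12 + 13) = 1083*25 = 27075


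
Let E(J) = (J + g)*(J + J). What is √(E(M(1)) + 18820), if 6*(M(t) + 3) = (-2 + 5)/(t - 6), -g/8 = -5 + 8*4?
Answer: √2017842/10 ≈ 142.05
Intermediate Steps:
g = -216 (g = -8*(-5 + 8*4) = -8*(-5 + 32) = -8*27 = -216)
M(t) = -3 + 1/(2*(-6 + t)) (M(t) = -3 + ((-2 + 5)/(t - 6))/6 = -3 + (3/(-6 + t))/6 = -3 + 1/(2*(-6 + t)))
E(J) = 2*J*(-216 + J) (E(J) = (J - 216)*(J + J) = (-216 + J)*(2*J) = 2*J*(-216 + J))
√(E(M(1)) + 18820) = √(2*((37 - 6*1)/(2*(-6 + 1)))*(-216 + (37 - 6*1)/(2*(-6 + 1))) + 18820) = √(2*((½)*(37 - 6)/(-5))*(-216 + (½)*(37 - 6)/(-5)) + 18820) = √(2*((½)*(-⅕)*31)*(-216 + (½)*(-⅕)*31) + 18820) = √(2*(-31/10)*(-216 - 31/10) + 18820) = √(2*(-31/10)*(-2191/10) + 18820) = √(67921/50 + 18820) = √(1008921/50) = √2017842/10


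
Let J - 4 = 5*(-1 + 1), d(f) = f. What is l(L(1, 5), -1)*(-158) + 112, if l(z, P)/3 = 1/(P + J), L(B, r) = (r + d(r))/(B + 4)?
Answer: -46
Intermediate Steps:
J = 4 (J = 4 + 5*(-1 + 1) = 4 + 5*0 = 4 + 0 = 4)
L(B, r) = 2*r/(4 + B) (L(B, r) = (r + r)/(B + 4) = (2*r)/(4 + B) = 2*r/(4 + B))
l(z, P) = 3/(4 + P) (l(z, P) = 3/(P + 4) = 3/(4 + P))
l(L(1, 5), -1)*(-158) + 112 = (3/(4 - 1))*(-158) + 112 = (3/3)*(-158) + 112 = (3*(1/3))*(-158) + 112 = 1*(-158) + 112 = -158 + 112 = -46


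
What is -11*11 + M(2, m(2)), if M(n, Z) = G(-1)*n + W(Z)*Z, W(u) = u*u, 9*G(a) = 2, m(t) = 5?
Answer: 40/9 ≈ 4.4444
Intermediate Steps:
G(a) = 2/9 (G(a) = (⅑)*2 = 2/9)
W(u) = u²
M(n, Z) = Z³ + 2*n/9 (M(n, Z) = 2*n/9 + Z²*Z = 2*n/9 + Z³ = Z³ + 2*n/9)
-11*11 + M(2, m(2)) = -11*11 + (5³ + (2/9)*2) = -121 + (125 + 4/9) = -121 + 1129/9 = 40/9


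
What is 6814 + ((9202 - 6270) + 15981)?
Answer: 25727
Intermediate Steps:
6814 + ((9202 - 6270) + 15981) = 6814 + (2932 + 15981) = 6814 + 18913 = 25727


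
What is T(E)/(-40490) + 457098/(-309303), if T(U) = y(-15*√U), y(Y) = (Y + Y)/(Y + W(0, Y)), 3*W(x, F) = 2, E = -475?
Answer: -593431782040861/401542110768171 + 90*I*√19/3894648071 ≈ -1.4779 + 1.0073e-7*I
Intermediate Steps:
W(x, F) = ⅔ (W(x, F) = (⅓)*2 = ⅔)
y(Y) = 2*Y/(⅔ + Y) (y(Y) = (Y + Y)/(Y + ⅔) = (2*Y)/(⅔ + Y) = 2*Y/(⅔ + Y))
T(U) = -90*√U/(2 - 45*√U) (T(U) = 6*(-15*√U)/(2 + 3*(-15*√U)) = 6*(-15*√U)/(2 - 45*√U) = -90*√U/(2 - 45*√U))
T(E)/(-40490) + 457098/(-309303) = (90*√(-475)/(-2 + 45*√(-475)))/(-40490) + 457098/(-309303) = (90*(5*I*√19)/(-2 + 45*(5*I*√19)))*(-1/40490) + 457098*(-1/309303) = (90*(5*I*√19)/(-2 + 225*I*√19))*(-1/40490) - 152366/103101 = (450*I*√19/(-2 + 225*I*√19))*(-1/40490) - 152366/103101 = -45*I*√19/(4049*(-2 + 225*I*√19)) - 152366/103101 = -152366/103101 - 45*I*√19/(4049*(-2 + 225*I*√19))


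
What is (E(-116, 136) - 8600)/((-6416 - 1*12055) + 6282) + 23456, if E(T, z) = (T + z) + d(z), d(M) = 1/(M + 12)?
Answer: 42315237071/1803972 ≈ 23457.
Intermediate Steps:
d(M) = 1/(12 + M)
E(T, z) = T + z + 1/(12 + z) (E(T, z) = (T + z) + 1/(12 + z) = T + z + 1/(12 + z))
(E(-116, 136) - 8600)/((-6416 - 1*12055) + 6282) + 23456 = ((1 + (12 + 136)*(-116 + 136))/(12 + 136) - 8600)/((-6416 - 1*12055) + 6282) + 23456 = ((1 + 148*20)/148 - 8600)/((-6416 - 12055) + 6282) + 23456 = ((1 + 2960)/148 - 8600)/(-18471 + 6282) + 23456 = ((1/148)*2961 - 8600)/(-12189) + 23456 = (2961/148 - 8600)*(-1/12189) + 23456 = -1269839/148*(-1/12189) + 23456 = 1269839/1803972 + 23456 = 42315237071/1803972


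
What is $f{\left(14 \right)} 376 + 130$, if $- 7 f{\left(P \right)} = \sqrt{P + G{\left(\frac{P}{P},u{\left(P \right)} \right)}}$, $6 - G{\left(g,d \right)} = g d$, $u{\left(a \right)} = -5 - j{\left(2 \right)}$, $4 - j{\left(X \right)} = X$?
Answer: $130 - \frac{1128 \sqrt{3}}{7} \approx -149.11$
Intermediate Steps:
$j{\left(X \right)} = 4 - X$
$u{\left(a \right)} = -7$ ($u{\left(a \right)} = -5 - \left(4 - 2\right) = -5 - 2 = -7$)
$G{\left(g,d \right)} = 6 - d g$ ($G{\left(g,d \right)} = 6 - g d = 6 - d g$)
$f{\left(P \right)} = - \frac{\sqrt{13 + P}}{7}$ ($f{\left(P \right)} = - \frac{\sqrt{P + \left(6 - - 7 \frac{P}{P}\right)}}{7} = - \frac{\sqrt{P - \left(-6 - 7\right)}}{7} = - \frac{\sqrt{P + \left(6 + 7\right)}}{7} = - \frac{\sqrt{P + 13}}{7} = - \frac{\sqrt{13 + P}}{7}$)
$f{\left(14 \right)} 376 + 130 = - \frac{\sqrt{13 + 14}}{7} \cdot 376 + 130 = - \frac{\sqrt{27}}{7} \cdot 376 + 130 = - \frac{3 \sqrt{3}}{7} \cdot 376 + 130 = - \frac{1128 \sqrt{3}}{7} + 130 = 130 - \frac{1128 \sqrt{3}}{7}$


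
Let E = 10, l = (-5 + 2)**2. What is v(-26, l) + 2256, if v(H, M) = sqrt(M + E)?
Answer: 2256 + sqrt(19) ≈ 2260.4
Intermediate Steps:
l = 9 (l = (-3)**2 = 9)
v(H, M) = sqrt(10 + M) (v(H, M) = sqrt(M + 10) = sqrt(10 + M))
v(-26, l) + 2256 = sqrt(10 + 9) + 2256 = sqrt(19) + 2256 = 2256 + sqrt(19)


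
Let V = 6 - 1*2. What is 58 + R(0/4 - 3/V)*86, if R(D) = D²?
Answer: 851/8 ≈ 106.38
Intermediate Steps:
V = 4 (V = 6 - 2 = 4)
58 + R(0/4 - 3/V)*86 = 58 + (0/4 - 3/4)²*86 = 58 + (0*(¼) - 3*¼)²*86 = 58 + (0 - ¾)²*86 = 58 + (-¾)²*86 = 58 + (9/16)*86 = 58 + 387/8 = 851/8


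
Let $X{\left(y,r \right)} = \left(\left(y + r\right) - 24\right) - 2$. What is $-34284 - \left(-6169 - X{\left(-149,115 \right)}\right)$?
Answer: $-28175$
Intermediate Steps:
$X{\left(y,r \right)} = -26 + r + y$ ($X{\left(y,r \right)} = \left(\left(r + y\right) - 24\right) - 2 = \left(-24 + r + y\right) - 2 = -26 + r + y$)
$-34284 - \left(-6169 - X{\left(-149,115 \right)}\right) = -34284 - \left(-6169 - \left(-26 + 115 - 149\right)\right) = -34284 - \left(-6169 - -60\right) = -34284 - \left(-6169 + 60\right) = -34284 - -6109 = -34284 + 6109 = -28175$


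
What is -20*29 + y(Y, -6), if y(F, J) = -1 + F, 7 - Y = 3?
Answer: -577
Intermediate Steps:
Y = 4 (Y = 7 - 1*3 = 7 - 3 = 4)
-20*29 + y(Y, -6) = -20*29 + (-1 + 4) = -580 + 3 = -577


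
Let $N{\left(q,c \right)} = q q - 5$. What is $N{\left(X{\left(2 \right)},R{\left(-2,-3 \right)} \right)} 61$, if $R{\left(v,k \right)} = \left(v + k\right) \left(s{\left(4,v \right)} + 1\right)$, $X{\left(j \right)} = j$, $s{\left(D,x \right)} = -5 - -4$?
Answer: $-61$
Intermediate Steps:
$s{\left(D,x \right)} = -1$ ($s{\left(D,x \right)} = -5 + 4 = -1$)
$R{\left(v,k \right)} = 0$ ($R{\left(v,k \right)} = \left(v + k\right) \left(-1 + 1\right) = \left(k + v\right) 0 = 0$)
$N{\left(q,c \right)} = -5 + q^{2}$ ($N{\left(q,c \right)} = q^{2} - 5 = -5 + q^{2}$)
$N{\left(X{\left(2 \right)},R{\left(-2,-3 \right)} \right)} 61 = \left(-5 + 2^{2}\right) 61 = \left(-5 + 4\right) 61 = \left(-1\right) 61 = -61$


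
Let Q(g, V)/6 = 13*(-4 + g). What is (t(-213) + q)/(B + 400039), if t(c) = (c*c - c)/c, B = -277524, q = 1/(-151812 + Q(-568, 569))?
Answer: -42035593/24065376420 ≈ -0.0017467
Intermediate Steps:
Q(g, V) = -312 + 78*g (Q(g, V) = 6*(13*(-4 + g)) = 6*(-52 + 13*g) = -312 + 78*g)
q = -1/196428 (q = 1/(-151812 + (-312 + 78*(-568))) = 1/(-151812 + (-312 - 44304)) = 1/(-151812 - 44616) = 1/(-196428) = -1/196428 ≈ -5.0909e-6)
t(c) = (c² - c)/c
(t(-213) + q)/(B + 400039) = ((-1 - 213) - 1/196428)/(-277524 + 400039) = (-214 - 1/196428)/122515 = -42035593/196428*1/122515 = -42035593/24065376420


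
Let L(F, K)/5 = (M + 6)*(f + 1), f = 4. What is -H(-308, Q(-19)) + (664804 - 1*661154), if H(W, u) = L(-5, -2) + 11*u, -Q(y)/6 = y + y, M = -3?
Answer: 1067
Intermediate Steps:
L(F, K) = 75 (L(F, K) = 5*((-3 + 6)*(4 + 1)) = 5*(3*5) = 5*15 = 75)
Q(y) = -12*y (Q(y) = -6*(y + y) = -12*y)
H(W, u) = 75 + 11*u
-H(-308, Q(-19)) + (664804 - 1*661154) = -(75 + 11*(-12*(-19))) + (664804 - 1*661154) = -(75 + 11*228) + (664804 - 661154) = -(75 + 2508) + 3650 = -1*2583 + 3650 = -2583 + 3650 = 1067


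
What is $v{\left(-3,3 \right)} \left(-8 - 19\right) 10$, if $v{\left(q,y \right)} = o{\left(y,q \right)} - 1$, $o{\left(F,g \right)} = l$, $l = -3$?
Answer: $1080$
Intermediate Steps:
$o{\left(F,g \right)} = -3$
$v{\left(q,y \right)} = -4$ ($v{\left(q,y \right)} = -3 - 1 = -4$)
$v{\left(-3,3 \right)} \left(-8 - 19\right) 10 = - 4 \left(-8 - 19\right) 10 = \left(-4\right) \left(-27\right) 10 = 108 \cdot 10 = 1080$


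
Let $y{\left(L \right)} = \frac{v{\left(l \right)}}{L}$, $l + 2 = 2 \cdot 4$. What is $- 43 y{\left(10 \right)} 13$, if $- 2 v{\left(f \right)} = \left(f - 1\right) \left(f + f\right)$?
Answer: $1677$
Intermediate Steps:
$l = 6$ ($l = -2 + 2 \cdot 4 = -2 + 8 = 6$)
$v{\left(f \right)} = - f \left(-1 + f\right)$ ($v{\left(f \right)} = - \frac{\left(f - 1\right) \left(f + f\right)}{2} = - \frac{\left(-1 + f\right) 2 f}{2} = - \frac{2 f \left(-1 + f\right)}{2} = - f \left(-1 + f\right)$)
$y{\left(L \right)} = - \frac{30}{L}$ ($y{\left(L \right)} = \frac{6 \left(1 - 6\right)}{L} = \frac{6 \left(-5\right)}{L} = - \frac{30}{L}$)
$- 43 y{\left(10 \right)} 13 = - 43 \left(- \frac{30}{10}\right) 13 = - 43 \left(\left(-30\right) \frac{1}{10}\right) 13 = \left(-43\right) \left(-3\right) 13 = 129 \cdot 13 = 1677$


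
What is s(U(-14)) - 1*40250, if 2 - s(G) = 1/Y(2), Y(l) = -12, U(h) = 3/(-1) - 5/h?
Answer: -482975/12 ≈ -40248.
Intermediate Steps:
U(h) = -3 - 5/h (U(h) = 3*(-1) - 5/h = -3 - 5/h)
s(G) = 25/12 (s(G) = 2 - 1/(-12) = 2 - 1*(-1/12) = 2 + 1/12 = 25/12)
s(U(-14)) - 1*40250 = 25/12 - 1*40250 = 25/12 - 40250 = -482975/12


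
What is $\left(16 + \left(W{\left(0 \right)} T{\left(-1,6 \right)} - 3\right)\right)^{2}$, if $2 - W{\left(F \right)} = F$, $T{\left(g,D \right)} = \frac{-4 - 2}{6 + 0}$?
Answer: $121$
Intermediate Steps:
$T{\left(g,D \right)} = -1$ ($T{\left(g,D \right)} = - \frac{6}{6} = \left(-6\right) \frac{1}{6} = -1$)
$W{\left(F \right)} = 2 - F$
$\left(16 + \left(W{\left(0 \right)} T{\left(-1,6 \right)} - 3\right)\right)^{2} = \left(16 - \left(3 - \left(2 - 0\right) \left(-1\right)\right)\right)^{2} = \left(16 - \left(3 - \left(2 + 0\right) \left(-1\right)\right)\right)^{2} = \left(16 + \left(2 \left(-1\right) - 3\right)\right)^{2} = \left(16 - 5\right)^{2} = 11^{2} = 121$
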